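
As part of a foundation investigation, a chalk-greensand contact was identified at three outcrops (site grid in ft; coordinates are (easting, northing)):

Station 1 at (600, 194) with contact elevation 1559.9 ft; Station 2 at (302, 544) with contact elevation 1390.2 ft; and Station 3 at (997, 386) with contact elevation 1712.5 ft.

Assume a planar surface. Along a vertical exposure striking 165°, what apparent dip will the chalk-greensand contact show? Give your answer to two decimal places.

Two edge vectors: Station 1→Station 2 = (-298, 350, -169.7), Station 1→Station 3 = (397, 192, 152.6).
Normal n = (Station 1→Station 2) × (Station 1→Station 3) = (85992.4, -21896.1, -196166).
So ∂z/∂E = −n_x/n_z = 0.43837 and ∂z/∂N = −n_y/n_z = −0.11162.
Unit vector along 165° is (sin 165°, cos 165°) = (0.2588, -0.9659).
Slope in that direction = a·(0.2588) + b·(-0.9659) = 0.22127.
Apparent dip = arctan|0.22127| = 12.48° (true dip is 24.3°, so apparent ≤ true as expected).

12.48°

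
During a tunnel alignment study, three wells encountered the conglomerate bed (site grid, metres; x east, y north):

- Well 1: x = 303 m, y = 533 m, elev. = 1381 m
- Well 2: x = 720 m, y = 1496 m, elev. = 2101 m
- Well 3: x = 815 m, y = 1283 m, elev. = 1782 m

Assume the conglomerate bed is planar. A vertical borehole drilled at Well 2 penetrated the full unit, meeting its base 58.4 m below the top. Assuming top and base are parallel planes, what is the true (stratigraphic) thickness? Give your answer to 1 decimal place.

Two edge vectors: Well 1→Well 2 = (417, 963, 720), Well 1→Well 3 = (512, 750, 401).
Normal n = (Well 1→Well 2) × (Well 1→Well 3) = (-153837, 201423, -180306).
So ∂z/∂x = −n_x/n_z = −0.85320 and ∂z/∂y = −n_y/n_z = 1.11712.
|∇z| = √(a²+b²) = 1.40567, so dip δ = arctan(1.40567) = 54.57°.
True thickness = vertical thickness × cos δ = 58.4 × cos 54.57° = 33.9 m.

33.9 m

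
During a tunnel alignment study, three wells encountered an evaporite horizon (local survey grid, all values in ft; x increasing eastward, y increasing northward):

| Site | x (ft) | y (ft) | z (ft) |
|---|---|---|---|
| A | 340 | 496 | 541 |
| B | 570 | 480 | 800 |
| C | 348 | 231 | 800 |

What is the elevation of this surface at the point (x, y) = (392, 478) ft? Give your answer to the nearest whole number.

613 ft

Let the plane be z = a·x + b·y + c.
B−A: 230a − 16b = 259;  C−A: 8a − 265b = 259.
Solving gives a = 1.06032, b = −0.94535.
Then c = 541 − a·340 − b·496 = 649.38.
At (392, 478): z = 415.6 − 451.9 + 649.38 = 613.2 ft.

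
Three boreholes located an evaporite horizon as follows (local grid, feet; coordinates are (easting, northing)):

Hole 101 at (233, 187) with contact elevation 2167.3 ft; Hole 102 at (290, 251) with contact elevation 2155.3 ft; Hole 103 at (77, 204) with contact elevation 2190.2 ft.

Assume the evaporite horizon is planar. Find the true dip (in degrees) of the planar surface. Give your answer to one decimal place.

Let the plane be z = a·E + b·N + c.
Hole 102−Hole 101: 57a + 64b = −12;  Hole 103−Hole 101: −156a + 17b = 22.9.
Solving gives a = −0.15243, b = −0.05174.
Gradient magnitude |∇z| = √(a² + b²) = √(0.02324 + 0.00268) = 0.16097.
True dip = arctan(0.16097) = 9.1°, dipping toward ENE (azimuth ≈ 071°).

9.1°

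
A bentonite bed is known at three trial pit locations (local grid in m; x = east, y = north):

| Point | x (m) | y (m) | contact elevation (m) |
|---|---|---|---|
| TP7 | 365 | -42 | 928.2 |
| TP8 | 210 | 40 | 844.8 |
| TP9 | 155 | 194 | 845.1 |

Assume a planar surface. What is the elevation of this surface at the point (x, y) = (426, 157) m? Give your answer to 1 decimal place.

1016.4 m

Let the plane be z = a·x + b·y + c.
TP8−TP7: −155a + 82b = −83.4;  TP9−TP7: −210a + 236b = −83.1.
Solving gives a = 0.66468, b = 0.23933.
Then c = 928.2 − a·365 − b·-42 = 695.64.
At (426, 157): z = 283.2 + 37.6 + 695.64 = 1016.4 m.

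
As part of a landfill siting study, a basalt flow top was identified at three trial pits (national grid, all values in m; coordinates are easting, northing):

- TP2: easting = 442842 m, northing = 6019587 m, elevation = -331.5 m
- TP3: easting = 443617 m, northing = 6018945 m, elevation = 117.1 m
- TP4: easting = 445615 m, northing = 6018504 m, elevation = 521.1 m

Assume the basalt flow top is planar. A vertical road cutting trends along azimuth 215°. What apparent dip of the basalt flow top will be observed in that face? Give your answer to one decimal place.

25.2°

Two edge vectors: TP2→TP3 = (775, -642, 448.6), TP2→TP4 = (2773, -1083, 852.6).
Normal n = (TP2→TP3) × (TP2→TP4) = (-61535.4, 583202.8, 940941).
So ∂z/∂easting = −n_x/n_z = 0.06540 and ∂z/∂northing = −n_y/n_z = −0.61981.
Unit vector along 215° is (sin 215°, cos 215°) = (-0.5736, -0.8192).
Slope in that direction = a·(-0.5736) + b·(-0.8192) = 0.47021.
Apparent dip = arctan|0.47021| = 25.2° (true dip is 31.9°, so apparent ≤ true as expected).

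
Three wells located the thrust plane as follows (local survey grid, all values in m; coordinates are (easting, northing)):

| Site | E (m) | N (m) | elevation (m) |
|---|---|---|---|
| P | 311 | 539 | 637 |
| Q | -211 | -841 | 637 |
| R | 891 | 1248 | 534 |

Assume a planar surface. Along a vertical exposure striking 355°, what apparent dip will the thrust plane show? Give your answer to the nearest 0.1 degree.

Let the plane be z = a·E + b·N + c.
Q−P: −522a − 1380b = 0;  R−P: 580a + 709b = −103.
Solving gives a = −0.33033, b = 0.12495.
Unit vector along 355° is (sin 355°, cos 355°) = (-0.0872, 0.9962).
Slope in that direction = a·(-0.0872) + b·(0.9962) = 0.15326.
Apparent dip = arctan|0.15326| = 8.7° (true dip is 19.5°, so apparent ≤ true as expected).

8.7°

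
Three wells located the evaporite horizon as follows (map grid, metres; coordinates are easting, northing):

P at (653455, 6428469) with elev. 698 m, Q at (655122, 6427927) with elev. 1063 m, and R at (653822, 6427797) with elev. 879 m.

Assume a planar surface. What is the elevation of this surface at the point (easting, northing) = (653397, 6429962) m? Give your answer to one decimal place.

Let the plane be z = a·easting + b·northing + c.
Q−P: 1667a − 542b = 365;  R−P: 367a − 672b = 181.
Solving gives a = 0.159748619, b = −0.182101573.
Then c = 698 − a·653455 − b·6428469 = 1066943.78.
At (653397, 6429962): z = 104379.3 − 1170906.2 + 1066943.78 = 416.9 m.

416.9 m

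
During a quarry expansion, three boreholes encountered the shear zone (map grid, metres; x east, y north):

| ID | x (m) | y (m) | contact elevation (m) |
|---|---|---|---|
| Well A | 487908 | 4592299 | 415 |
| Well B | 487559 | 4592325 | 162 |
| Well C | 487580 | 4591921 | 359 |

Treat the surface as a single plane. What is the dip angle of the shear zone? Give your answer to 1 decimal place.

Let the plane be z = a·x + b·y + c.
Well B−Well A: −349a + 26b = −253;  Well C−Well A: −328a − 378b = −56.
Solving gives a = 0.69128, b = −0.45169.
Gradient magnitude |∇z| = √(a² + b²) = √(0.47787 + 0.20402) = 0.82577.
True dip = arctan(0.82577) = 39.5°, dipping toward WNW (azimuth ≈ 303°).

39.5°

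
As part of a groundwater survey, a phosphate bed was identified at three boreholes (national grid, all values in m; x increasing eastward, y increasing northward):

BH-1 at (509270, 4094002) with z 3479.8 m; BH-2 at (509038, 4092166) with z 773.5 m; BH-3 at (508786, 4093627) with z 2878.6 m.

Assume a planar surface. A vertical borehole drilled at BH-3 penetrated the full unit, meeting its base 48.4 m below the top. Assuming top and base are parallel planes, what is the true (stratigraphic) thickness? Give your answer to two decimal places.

27.30 m

Let the plane be z = a·x + b·y + c.
BH-2−BH-1: −232a − 1836b = −2706.3;  BH-3−BH-1: −484a − 375b = −601.2.
Solving gives a = 0.11095, b = 1.46000.
|∇z| = √(a²+b²) = 1.46421, so dip δ = arctan(1.46421) = 55.67°.
True thickness = vertical thickness × cos δ = 48.4 × cos 55.67° = 27.30 m.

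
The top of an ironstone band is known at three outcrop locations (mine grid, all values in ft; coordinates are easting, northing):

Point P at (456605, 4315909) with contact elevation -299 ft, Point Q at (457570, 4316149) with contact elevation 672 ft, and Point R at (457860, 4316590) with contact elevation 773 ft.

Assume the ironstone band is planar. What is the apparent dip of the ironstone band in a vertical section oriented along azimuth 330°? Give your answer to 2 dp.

Let the plane be z = a·easting + b·northing + c.
Point Q−Point P: 965a + 240b = 971;  Point R−Point P: 1255a + 681b = 1072.
Solving gives a = 1.13486, b = −0.51726.
Unit vector along 330° is (sin 330°, cos 330°) = (-0.5000, 0.8660).
Slope in that direction = a·(-0.5000) + b·(0.8660) = −1.01539.
Apparent dip = arctan|1.01539| = 45.44° (true dip is 51.3°, so apparent ≤ true as expected).

45.44°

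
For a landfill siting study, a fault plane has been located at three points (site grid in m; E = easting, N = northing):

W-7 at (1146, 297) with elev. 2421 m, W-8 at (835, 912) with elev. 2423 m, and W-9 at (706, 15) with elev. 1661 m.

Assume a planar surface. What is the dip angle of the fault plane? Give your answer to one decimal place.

55.6°

Two edge vectors: W-7→W-8 = (-311, 615, 2), W-7→W-9 = (-440, -282, -760).
Normal n = (W-7→W-8) × (W-7→W-9) = (-466836, -237240, 358302).
So ∂z/∂E = −n_x/n_z = 1.30291 and ∂z/∂N = −n_y/n_z = 0.66212.
Gradient magnitude |∇z| = √(a² + b²) = √(1.69758 + 0.43841) = 1.46150.
True dip = arctan(1.46150) = 55.6°, dipping toward WSW (azimuth ≈ 243°).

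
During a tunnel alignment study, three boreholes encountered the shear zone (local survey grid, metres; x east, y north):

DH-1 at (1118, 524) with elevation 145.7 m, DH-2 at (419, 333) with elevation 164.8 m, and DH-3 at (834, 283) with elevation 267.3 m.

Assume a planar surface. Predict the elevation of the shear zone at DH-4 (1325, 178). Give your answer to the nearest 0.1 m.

420.5 m

Let the plane be z = a·x + b·y + c.
DH-2−DH-1: −699a − 191b = 19.1;  DH-3−DH-1: −284a − 241b = 121.6.
Solving gives a = 0.163048, b = −0.696704.
Then c = 145.7 − a·1118 − b·524 = 328.49.
At (1325, 178): z = 216.0 − 124.0 + 328.49 = 420.5 m.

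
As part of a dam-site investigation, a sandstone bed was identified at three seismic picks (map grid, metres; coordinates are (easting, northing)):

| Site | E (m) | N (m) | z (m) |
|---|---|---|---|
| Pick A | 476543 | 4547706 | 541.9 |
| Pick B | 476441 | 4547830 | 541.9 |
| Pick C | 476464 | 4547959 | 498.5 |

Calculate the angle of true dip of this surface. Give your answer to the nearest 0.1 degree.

Two edge vectors: Pick A→Pick B = (-102, 124, 0), Pick A→Pick C = (-79, 253, -43.4).
Normal n = (Pick A→Pick B) × (Pick A→Pick C) = (-5381.6, -4426.8, -16010).
So ∂z/∂E = −n_x/n_z = −0.33614 and ∂z/∂N = −n_y/n_z = −0.27650.
Gradient magnitude |∇z| = √(a² + b²) = √(0.11299 + 0.07645) = 0.43525.
True dip = arctan(0.43525) = 23.5°, dipping toward NE (azimuth ≈ 051°).

23.5°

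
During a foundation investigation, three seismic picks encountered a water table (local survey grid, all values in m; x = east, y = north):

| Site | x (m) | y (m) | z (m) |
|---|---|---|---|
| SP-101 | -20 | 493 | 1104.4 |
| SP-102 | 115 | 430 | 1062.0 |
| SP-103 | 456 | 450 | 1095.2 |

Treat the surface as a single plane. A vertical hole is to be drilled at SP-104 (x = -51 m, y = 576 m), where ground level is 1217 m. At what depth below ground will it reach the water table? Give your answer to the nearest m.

49 m

Two edge vectors: SP-101→SP-102 = (135, -63, -42.4), SP-101→SP-103 = (476, -43, -9.2).
Normal n = (SP-101→SP-102) × (SP-101→SP-103) = (-1243.6, -18940.4, 24183).
So ∂z/∂x = −n_x/n_z = 0.05142 and ∂z/∂y = −n_y/n_z = 0.78321.
Intercept c from SP-101: 1104.4 + 1.03 − 386.12 = 719.31.
At (-51, 576): z_contact = −2.6 + 451.1 + 719.31 = 1167.8 m.
Depth below ground = 1217 − 1167.8 = 49 m.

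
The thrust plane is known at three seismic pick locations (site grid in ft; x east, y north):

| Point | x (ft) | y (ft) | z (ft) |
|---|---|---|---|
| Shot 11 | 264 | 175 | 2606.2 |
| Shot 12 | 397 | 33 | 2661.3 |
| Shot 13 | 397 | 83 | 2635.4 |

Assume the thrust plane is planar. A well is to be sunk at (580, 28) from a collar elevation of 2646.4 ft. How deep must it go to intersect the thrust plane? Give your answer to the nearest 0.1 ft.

Let the plane be z = a·x + b·y + c.
Shot 12−Shot 11: 133a − 142b = 55.1;  Shot 13−Shot 11: 133a − 92b = 29.2.
Solving gives a = −0.13877, b = −0.51800.
Then c = 2606.2 − a·264 − b·175 = 2733.48.
At (580, 28): z_contact = −80.48 − 14.50 + 2733.48 = 2638.50 ft.
Depth below ground = 2646.4 − 2638.50 = 7.9 ft.

7.9 ft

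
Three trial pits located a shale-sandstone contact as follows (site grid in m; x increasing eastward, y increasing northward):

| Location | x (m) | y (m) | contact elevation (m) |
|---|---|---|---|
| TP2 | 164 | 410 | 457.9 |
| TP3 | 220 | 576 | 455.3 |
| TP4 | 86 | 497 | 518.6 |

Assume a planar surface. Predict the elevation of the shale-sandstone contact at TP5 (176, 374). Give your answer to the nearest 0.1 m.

444.5 m

Let the plane be z = a·x + b·y + c.
TP3−TP2: 56a + 166b = −2.6;  TP4−TP2: −78a + 87b = 60.7.
Solving gives a = −0.57814, b = 0.17937.
Then c = 457.9 − a·164 − b·410 = 479.17.
At (176, 374): z = −101.8 + 67.1 + 479.17 = 444.5 m.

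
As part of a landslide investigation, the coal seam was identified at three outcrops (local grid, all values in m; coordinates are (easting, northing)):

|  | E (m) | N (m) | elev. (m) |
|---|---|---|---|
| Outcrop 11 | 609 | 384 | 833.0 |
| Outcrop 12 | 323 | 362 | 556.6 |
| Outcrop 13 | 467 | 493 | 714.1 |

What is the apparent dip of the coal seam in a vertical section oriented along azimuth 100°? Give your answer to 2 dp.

42.42°

Let the plane be z = a·E + b·N + c.
Outcrop 12−Outcrop 11: −286a − 22b = −276.4;  Outcrop 13−Outcrop 11: −142a + 109b = −118.9.
Solving gives a = 0.95467, b = 0.15288.
Unit vector along 100° is (sin 100°, cos 100°) = (0.9848, -0.1736).
Slope in that direction = a·(0.9848) + b·(-0.1736) = 0.91362.
Apparent dip = arctan|0.91362| = 42.42° (true dip is 44.0°, so apparent ≤ true as expected).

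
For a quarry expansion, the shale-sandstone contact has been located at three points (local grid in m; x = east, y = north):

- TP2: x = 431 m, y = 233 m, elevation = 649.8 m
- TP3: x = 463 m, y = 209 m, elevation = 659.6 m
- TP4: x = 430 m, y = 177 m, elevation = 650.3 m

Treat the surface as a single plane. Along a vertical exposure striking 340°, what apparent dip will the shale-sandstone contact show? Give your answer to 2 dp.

6.53°

Two edge vectors: TP2→TP3 = (32, -24, 9.8), TP2→TP4 = (-1, -56, 0.5).
Normal n = (TP2→TP3) × (TP2→TP4) = (536.8, -25.8, -1816).
So ∂z/∂x = −n_x/n_z = 0.29559 and ∂z/∂y = −n_y/n_z = −0.01421.
Unit vector along 340° is (sin 340°, cos 340°) = (-0.3420, 0.9397).
Slope in that direction = a·(-0.3420) + b·(0.9397) = −0.11445.
Apparent dip = arctan|0.11445| = 6.53° (true dip is 16.5°, so apparent ≤ true as expected).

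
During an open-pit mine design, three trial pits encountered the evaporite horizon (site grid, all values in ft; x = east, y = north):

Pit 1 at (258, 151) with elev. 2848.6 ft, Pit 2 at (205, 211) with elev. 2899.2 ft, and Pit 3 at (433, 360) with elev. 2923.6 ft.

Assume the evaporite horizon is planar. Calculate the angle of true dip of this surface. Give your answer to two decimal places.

33.34°

Let the plane be z = a·x + b·y + c.
Pit 2−Pit 1: −53a + 60b = 50.6;  Pit 3−Pit 1: 175a + 209b = 75.
Solving gives a = −0.28157, b = 0.59461.
Gradient magnitude |∇z| = √(a² + b²) = √(0.07928 + 0.35357) = 0.65791.
True dip = arctan(0.65791) = 33.34°, dipping toward SSE (azimuth ≈ 155°).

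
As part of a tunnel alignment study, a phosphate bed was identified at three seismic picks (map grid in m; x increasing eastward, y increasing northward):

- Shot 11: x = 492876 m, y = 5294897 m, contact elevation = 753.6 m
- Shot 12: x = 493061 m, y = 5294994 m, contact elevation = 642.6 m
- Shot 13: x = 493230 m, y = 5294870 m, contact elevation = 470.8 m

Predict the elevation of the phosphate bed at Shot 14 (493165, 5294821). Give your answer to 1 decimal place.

504.9 m

Two edge vectors: Shot 11→Shot 12 = (185, 97, -111), Shot 11→Shot 13 = (354, -27, -282.8).
Normal n = (Shot 11→Shot 12) × (Shot 11→Shot 13) = (-30428.6, 13024, -39333).
So ∂z/∂x = −n_x/n_z = −0.773615031 and ∂z/∂y = −n_y/n_z = 0.331121450.
Intercept c from Shot 11: 753.6 + 381296.28 − 1753253.97 = −1371204.09.
At (493165, 5294821): z = −381519.9 + 1753228.8 − 1371204.09 = 504.9 m.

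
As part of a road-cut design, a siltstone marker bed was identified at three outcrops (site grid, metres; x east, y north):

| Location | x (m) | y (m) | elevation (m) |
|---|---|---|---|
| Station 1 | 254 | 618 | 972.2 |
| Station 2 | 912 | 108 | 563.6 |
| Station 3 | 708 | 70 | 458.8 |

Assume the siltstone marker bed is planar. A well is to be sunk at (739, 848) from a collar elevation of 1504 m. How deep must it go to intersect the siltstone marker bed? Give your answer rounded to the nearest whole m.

Let the plane be z = a·x + b·y + c.
Station 2−Station 1: 658a − 510b = −408.6;  Station 3−Station 1: 454a − 548b = −513.4.
Solving gives a = 0.29386, b = 1.18032.
Then c = 972.2 − a·254 − b·618 = 168.12.
At (739, 848): z_contact = 217.2 + 1000.9 + 168.12 = 1386.2 m.
Depth below ground = 1504 − 1386.2 = 118 m.

118 m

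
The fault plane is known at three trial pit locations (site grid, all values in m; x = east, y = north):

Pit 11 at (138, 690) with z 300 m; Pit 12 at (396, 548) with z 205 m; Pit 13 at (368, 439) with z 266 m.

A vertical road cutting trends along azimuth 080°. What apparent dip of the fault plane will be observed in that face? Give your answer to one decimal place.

Let the plane be z = a·x + b·y + c.
Pit 12−Pit 11: 258a − 142b = −95;  Pit 13−Pit 11: 230a − 251b = −34.
Solving gives a = −0.59247, b = −0.40744.
Unit vector along 080° is (sin 80°, cos 80°) = (0.9848, 0.1736).
Slope in that direction = a·(0.9848) + b·(0.1736) = −0.65422.
Apparent dip = arctan|0.65422| = 33.2° (true dip is 35.7°, so apparent ≤ true as expected).

33.2°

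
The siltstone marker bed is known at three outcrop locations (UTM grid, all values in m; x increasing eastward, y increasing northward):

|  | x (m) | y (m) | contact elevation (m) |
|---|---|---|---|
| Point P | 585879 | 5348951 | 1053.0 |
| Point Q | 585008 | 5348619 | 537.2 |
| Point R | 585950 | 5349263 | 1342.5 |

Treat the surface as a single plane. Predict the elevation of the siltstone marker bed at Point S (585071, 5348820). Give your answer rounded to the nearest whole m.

728 m

Two edge vectors: Point P→Point Q = (-871, -332, -515.8), Point P→Point R = (71, 312, 289.5).
Normal n = (Point P→Point Q) × (Point P→Point R) = (64815.6, 215532.7, -248180).
So ∂z/∂x = −n_x/n_z = 0.26116367 and ∂z/∂y = −n_y/n_z = 0.86845314.
Intercept c from Point P: 1053 − 153010.31 − 4645313.29 = −4797270.60.
At (585071, 5348820): z = 152799.3 + 4645199.5 − 4797270.60 = 728.2 m.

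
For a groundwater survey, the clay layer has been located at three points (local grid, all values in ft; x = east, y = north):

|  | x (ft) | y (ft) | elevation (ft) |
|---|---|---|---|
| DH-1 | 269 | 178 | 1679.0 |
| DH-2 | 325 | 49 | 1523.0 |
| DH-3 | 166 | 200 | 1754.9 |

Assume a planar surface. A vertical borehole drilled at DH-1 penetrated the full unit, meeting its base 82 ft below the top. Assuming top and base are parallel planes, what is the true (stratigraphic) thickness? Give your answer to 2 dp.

54.80 ft

Two edge vectors: DH-1→DH-2 = (56, -129, -156), DH-1→DH-3 = (-103, 22, 75.9).
Normal n = (DH-1→DH-2) × (DH-1→DH-3) = (-6359.1, 11817.6, -12055).
So ∂z/∂x = −n_x/n_z = −0.52751 and ∂z/∂y = −n_y/n_z = 0.98031.
|∇z| = √(a²+b²) = 1.11322, so dip δ = arctan(1.11322) = 48.07°.
True thickness = vertical thickness × cos δ = 82 × cos 48.07° = 54.80 ft.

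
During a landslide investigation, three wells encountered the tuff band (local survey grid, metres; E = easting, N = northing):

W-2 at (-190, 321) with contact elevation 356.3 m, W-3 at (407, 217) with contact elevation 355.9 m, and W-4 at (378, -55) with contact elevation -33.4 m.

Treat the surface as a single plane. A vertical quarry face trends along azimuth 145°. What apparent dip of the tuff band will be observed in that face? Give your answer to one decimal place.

45.3°

Let the plane be z = a·E + b·N + c.
W-3−W-2: 597a − 104b = −0.4;  W-4−W-2: 568a − 376b = −389.7.
Solving gives a = 0.24413, b = 1.40522.
Unit vector along 145° is (sin 145°, cos 145°) = (0.5736, -0.8192).
Slope in that direction = a·(0.5736) + b·(-0.8192) = −1.01107.
Apparent dip = arctan|1.01107| = 45.3° (true dip is 55.0°, so apparent ≤ true as expected).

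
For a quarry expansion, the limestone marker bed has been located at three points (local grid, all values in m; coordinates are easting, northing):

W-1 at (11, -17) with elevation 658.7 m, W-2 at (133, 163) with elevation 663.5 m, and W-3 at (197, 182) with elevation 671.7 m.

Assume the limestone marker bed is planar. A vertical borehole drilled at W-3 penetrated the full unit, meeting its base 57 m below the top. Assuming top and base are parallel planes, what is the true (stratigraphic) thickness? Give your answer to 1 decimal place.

56.2 m

Let the plane be z = a·easting + b·northing + c.
W-2−W-1: 122a + 180b = 4.8;  W-3−W-1: 186a + 199b = 13.
Solving gives a = 0.15049, b = −0.07533.
|∇z| = √(a²+b²) = 0.16829, so dip δ = arctan(0.16829) = 9.55°.
True thickness = vertical thickness × cos δ = 57 × cos 9.55° = 56.2 m.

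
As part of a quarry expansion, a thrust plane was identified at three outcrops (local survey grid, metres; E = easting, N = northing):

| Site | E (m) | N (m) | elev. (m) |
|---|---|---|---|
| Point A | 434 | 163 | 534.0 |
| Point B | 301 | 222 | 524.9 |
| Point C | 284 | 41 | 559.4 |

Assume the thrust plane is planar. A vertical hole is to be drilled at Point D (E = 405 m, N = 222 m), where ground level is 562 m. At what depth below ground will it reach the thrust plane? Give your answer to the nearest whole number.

Let the plane be z = a·E + b·N + c.
Point B−Point A: −133a + 59b = −9.1;  Point C−Point A: −150a − 122b = 25.4.
Solving gives a = −0.01549, b = −0.18915.
Then c = 534 − a·434 − b·163 = 571.55.
At (405, 222): z_contact = −6.3 − 42.0 + 571.55 = 523.3 m.
Depth below ground = 562 − 523.3 = 39 m.

39 m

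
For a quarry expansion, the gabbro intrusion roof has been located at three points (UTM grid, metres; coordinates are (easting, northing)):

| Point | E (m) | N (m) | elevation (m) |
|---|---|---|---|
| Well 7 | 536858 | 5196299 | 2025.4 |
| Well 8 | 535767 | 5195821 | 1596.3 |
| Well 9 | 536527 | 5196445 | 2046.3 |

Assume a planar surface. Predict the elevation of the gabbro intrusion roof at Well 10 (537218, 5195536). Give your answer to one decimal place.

Two edge vectors: Well 7→Well 8 = (-1091, -478, -429.1), Well 7→Well 9 = (-331, 146, 20.9).
Normal n = (Well 7→Well 8) × (Well 7→Well 9) = (52658.4, 164834, -317504).
So ∂z/∂E = −n_x/n_z = 0.165851139 and ∂z/∂N = −n_y/n_z = 0.519155664.
Intercept c from Well 7: 2025.4 − 89038.51 − 2697688.06 = −2784701.17.
At (537218, 5195536): z = 89098.2 + 2697291.9 − 2784701.17 = 1689.0 m.

1689.0 m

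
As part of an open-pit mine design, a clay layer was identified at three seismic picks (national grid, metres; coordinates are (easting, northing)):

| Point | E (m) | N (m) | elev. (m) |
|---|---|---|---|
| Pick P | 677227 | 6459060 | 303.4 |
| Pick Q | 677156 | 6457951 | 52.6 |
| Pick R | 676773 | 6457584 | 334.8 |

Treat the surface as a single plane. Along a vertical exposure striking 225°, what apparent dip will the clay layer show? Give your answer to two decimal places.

27.13°

Let the plane be z = a·E + b·N + c.
Pick Q−Pick P: −71a − 1109b = −250.8;  Pick R−Pick P: −454a − 1476b = 31.4.
Solving gives a = −1.01584, b = 0.29119.
Unit vector along 225° is (sin 225°, cos 225°) = (-0.7071, -0.7071).
Slope in that direction = a·(-0.7071) + b·(-0.7071) = 0.51241.
Apparent dip = arctan|0.51241| = 27.13° (true dip is 46.6°, so apparent ≤ true as expected).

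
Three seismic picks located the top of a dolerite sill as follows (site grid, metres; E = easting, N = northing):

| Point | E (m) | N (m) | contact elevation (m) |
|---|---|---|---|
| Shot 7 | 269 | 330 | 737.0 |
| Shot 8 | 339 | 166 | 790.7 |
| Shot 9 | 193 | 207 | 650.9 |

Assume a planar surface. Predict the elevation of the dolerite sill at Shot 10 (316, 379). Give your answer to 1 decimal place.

787.7 m

Let the plane be z = a·E + b·N + c.
Shot 8−Shot 7: 70a − 164b = 53.7;  Shot 9−Shot 7: −76a − 123b = −86.1.
Solving gives a = 0.98346, b = 0.09233.
Then c = 737 − a·269 − b·330 = 441.98.
At (316, 379): z = 310.8 + 35.0 + 441.98 = 787.7 m.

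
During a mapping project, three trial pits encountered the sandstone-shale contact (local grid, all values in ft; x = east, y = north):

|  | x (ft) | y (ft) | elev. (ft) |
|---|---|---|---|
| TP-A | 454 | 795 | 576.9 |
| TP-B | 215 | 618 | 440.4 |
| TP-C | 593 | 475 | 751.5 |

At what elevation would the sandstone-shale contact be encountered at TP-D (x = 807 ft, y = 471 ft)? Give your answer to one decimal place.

Two edge vectors: TP-A→TP-B = (-239, -177, -136.5), TP-A→TP-C = (139, -320, 174.6).
Normal n = (TP-A→TP-B) × (TP-A→TP-C) = (-74584.2, 22755.9, 101083).
So ∂z/∂x = −n_x/n_z = 0.73785 and ∂z/∂y = −n_y/n_z = −0.22512.
Intercept c from TP-A: 576.9 − 334.98 + 178.97 = 420.89.
At (807, 471): z = 595.4 − 106.0 + 420.89 = 910.3 ft.

910.3 ft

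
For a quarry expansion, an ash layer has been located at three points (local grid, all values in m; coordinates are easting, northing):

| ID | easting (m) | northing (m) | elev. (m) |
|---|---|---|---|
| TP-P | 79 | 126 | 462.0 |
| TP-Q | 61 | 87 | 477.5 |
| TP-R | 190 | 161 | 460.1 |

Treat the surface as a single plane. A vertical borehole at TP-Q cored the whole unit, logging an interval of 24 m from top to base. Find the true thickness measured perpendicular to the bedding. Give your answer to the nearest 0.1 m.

21.7 m

Let the plane be z = a·easting + b·northing + c.
TP-Q−TP-P: −18a − 39b = 15.5;  TP-R−TP-P: 111a + 35b = −1.9.
Solving gives a = 0.12663, b = −0.45588.
|∇z| = √(a²+b²) = 0.47314, so dip δ = arctan(0.47314) = 25.32°.
True thickness = vertical thickness × cos δ = 24 × cos 25.32° = 21.7 m.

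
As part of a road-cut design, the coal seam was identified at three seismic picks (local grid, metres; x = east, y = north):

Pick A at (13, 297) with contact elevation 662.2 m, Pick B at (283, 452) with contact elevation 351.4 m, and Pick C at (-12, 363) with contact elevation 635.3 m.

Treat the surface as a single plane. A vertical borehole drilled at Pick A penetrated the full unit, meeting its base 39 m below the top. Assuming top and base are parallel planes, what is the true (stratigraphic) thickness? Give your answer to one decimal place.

27.3 m

Two edge vectors: Pick A→Pick B = (270, 155, -310.8), Pick A→Pick C = (-25, 66, -26.9).
Normal n = (Pick A→Pick B) × (Pick A→Pick C) = (16343.3, 15033, 21695).
So ∂z/∂x = −n_x/n_z = −0.75332 and ∂z/∂y = −n_y/n_z = −0.69292.
|∇z| = √(a²+b²) = 1.02354, so dip δ = arctan(1.02354) = 45.67°.
True thickness = vertical thickness × cos δ = 39 × cos 45.67° = 27.3 m.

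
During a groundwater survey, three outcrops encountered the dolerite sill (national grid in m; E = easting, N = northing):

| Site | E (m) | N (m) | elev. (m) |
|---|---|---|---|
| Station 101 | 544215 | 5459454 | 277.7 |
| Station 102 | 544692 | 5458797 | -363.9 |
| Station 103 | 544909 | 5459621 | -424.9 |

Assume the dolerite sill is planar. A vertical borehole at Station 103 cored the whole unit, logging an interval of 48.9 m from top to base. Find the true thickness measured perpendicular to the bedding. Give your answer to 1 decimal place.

Two edge vectors: Station 101→Station 102 = (477, -657, -641.6), Station 101→Station 103 = (694, 167, -702.6).
Normal n = (Station 101→Station 102) × (Station 101→Station 103) = (568755.4, -110130.2, 535617).
So ∂z/∂E = −n_x/n_z = −1.06187 and ∂z/∂N = −n_y/n_z = 0.20561.
|∇z| = √(a²+b²) = 1.08159, so dip δ = arctan(1.08159) = 47.24°.
True thickness = vertical thickness × cos δ = 48.9 × cos 47.24° = 33.2 m.

33.2 m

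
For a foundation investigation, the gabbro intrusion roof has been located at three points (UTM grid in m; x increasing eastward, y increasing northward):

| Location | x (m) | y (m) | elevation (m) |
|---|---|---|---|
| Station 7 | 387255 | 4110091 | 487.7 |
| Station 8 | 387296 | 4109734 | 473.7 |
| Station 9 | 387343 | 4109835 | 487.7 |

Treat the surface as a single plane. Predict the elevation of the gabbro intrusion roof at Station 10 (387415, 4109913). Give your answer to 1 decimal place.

504.6 m

Let the plane be z = a·x + b·y + c.
Station 8−Station 7: 41a − 357b = −14;  Station 9−Station 7: 88a − 256b = 0.
Solving gives a = 0.171319312, b = 0.058891013.
Then c = 487.7 − a·387255 − b·4110091 = −307903.98.
At (387415, 4109913): z = 66371.7 + 242036.9 − 307903.98 = 504.6 m.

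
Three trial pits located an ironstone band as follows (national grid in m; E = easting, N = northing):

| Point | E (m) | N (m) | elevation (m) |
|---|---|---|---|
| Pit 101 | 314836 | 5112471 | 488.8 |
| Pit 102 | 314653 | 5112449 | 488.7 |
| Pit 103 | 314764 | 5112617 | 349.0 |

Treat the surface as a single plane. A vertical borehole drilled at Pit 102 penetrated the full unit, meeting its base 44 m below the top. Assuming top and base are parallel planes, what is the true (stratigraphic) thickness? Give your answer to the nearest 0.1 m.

32.5 m

Let the plane be z = a·E + b·N + c.
Pit 102−Pit 101: −183a − 22b = −0.1;  Pit 103−Pit 101: −72a + 146b = −139.8.
Solving gives a = 0.10919, b = −0.90369.
|∇z| = √(a²+b²) = 0.91026, so dip δ = arctan(0.91026) = 42.31°.
True thickness = vertical thickness × cos δ = 44 × cos 42.31° = 32.5 m.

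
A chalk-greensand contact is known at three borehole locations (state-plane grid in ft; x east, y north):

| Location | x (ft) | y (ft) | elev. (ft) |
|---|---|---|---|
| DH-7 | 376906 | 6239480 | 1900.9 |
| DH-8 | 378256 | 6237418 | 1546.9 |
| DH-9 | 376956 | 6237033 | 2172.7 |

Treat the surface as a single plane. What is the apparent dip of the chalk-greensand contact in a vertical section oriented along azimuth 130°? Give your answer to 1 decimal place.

Two edge vectors: DH-7→DH-8 = (1350, -2062, -354), DH-7→DH-9 = (50, -2447, 271.8).
Normal n = (DH-7→DH-8) × (DH-7→DH-9) = (-1426689.6, -384630, -3200350).
So ∂z/∂x = −n_x/n_z = −0.44579 and ∂z/∂y = −n_y/n_z = −0.12018.
Unit vector along 130° is (sin 130°, cos 130°) = (0.7660, -0.6428).
Slope in that direction = a·(0.7660) + b·(-0.6428) = −0.26424.
Apparent dip = arctan|0.26424| = 14.8° (true dip is 24.8°, so apparent ≤ true as expected).

14.8°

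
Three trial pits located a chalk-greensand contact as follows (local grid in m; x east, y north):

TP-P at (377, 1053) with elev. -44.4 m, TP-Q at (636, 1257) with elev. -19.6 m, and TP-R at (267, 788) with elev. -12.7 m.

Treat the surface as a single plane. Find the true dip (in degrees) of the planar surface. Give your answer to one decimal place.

Two edge vectors: TP-P→TP-Q = (259, 204, 24.8), TP-P→TP-R = (-110, -265, 31.7).
Normal n = (TP-P→TP-Q) × (TP-P→TP-R) = (13038.8, -10938.3, -46195).
So ∂z/∂x = −n_x/n_z = 0.28226 and ∂z/∂y = −n_y/n_z = −0.23679.
Gradient magnitude |∇z| = √(a² + b²) = √(0.07967 + 0.05607) = 0.36842.
True dip = arctan(0.36842) = 20.2°, dipping toward NW (azimuth ≈ 310°).

20.2°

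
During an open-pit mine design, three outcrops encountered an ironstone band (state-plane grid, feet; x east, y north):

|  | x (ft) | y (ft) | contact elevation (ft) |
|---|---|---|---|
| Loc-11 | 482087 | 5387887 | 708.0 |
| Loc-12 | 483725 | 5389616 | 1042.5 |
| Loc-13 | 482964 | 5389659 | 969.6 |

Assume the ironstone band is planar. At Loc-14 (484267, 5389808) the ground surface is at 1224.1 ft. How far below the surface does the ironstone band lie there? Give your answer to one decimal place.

Let the plane be z = a·x + b·y + c.
Loc-12−Loc-11: 1638a + 1729b = 334.5;  Loc-13−Loc-11: 877a + 1772b = 261.6.
Solving gives a = 0.101303777, b = 0.097492431.
Then c = 708 − a·482087 − b·5387887 = −573407.43.
At (484267, 5389808): z_contact = 49058.08 + 525465.48 − 573407.43 = 1116.13 ft.
Depth below ground = 1224.1 − 1116.13 = 108.0 ft.

108.0 ft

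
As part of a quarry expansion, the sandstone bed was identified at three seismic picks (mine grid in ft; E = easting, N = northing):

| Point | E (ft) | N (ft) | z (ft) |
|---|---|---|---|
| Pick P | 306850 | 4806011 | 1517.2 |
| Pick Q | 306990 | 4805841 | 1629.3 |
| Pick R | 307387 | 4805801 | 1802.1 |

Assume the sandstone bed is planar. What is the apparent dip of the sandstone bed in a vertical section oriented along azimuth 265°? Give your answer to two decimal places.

Let the plane be z = a·E + b·N + c.
Pick Q−Pick P: 140a − 170b = 112.1;  Pick R−Pick P: 537a − 210b = 284.9.
Solving gives a = 0.40220, b = −0.32819.
Unit vector along 265° is (sin 265°, cos 265°) = (-0.9962, -0.0872).
Slope in that direction = a·(-0.9962) + b·(-0.0872) = −0.37206.
Apparent dip = arctan|0.37206| = 20.41° (true dip is 27.4°, so apparent ≤ true as expected).

20.41°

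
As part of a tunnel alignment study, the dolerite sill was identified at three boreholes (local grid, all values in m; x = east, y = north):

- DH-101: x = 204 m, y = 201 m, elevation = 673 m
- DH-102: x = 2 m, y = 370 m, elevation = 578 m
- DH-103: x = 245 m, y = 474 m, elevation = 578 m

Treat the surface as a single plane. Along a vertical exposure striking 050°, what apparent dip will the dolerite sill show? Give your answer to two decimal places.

6.68°

Two edge vectors: DH-101→DH-102 = (-202, 169, -95), DH-101→DH-103 = (41, 273, -95).
Normal n = (DH-101→DH-102) × (DH-101→DH-103) = (9880, -23085, -62075).
So ∂z/∂x = −n_x/n_z = 0.15916 and ∂z/∂y = −n_y/n_z = −0.37189.
Unit vector along 050° is (sin 50°, cos 50°) = (0.7660, 0.6428).
Slope in that direction = a·(0.7660) + b·(0.6428) = −0.11712.
Apparent dip = arctan|0.11712| = 6.68° (true dip is 22.0°, so apparent ≤ true as expected).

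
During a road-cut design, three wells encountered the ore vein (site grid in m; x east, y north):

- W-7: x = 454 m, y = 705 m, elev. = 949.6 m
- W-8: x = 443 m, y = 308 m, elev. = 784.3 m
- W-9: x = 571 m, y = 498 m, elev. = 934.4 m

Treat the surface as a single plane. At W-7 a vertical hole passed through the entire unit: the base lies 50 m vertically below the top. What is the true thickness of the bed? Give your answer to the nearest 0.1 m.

Two edge vectors: W-7→W-8 = (-11, -397, -165.3), W-7→W-9 = (117, -207, -15.2).
Normal n = (W-7→W-8) × (W-7→W-9) = (-28182.7, -19507.3, 48726).
So ∂z/∂x = −n_x/n_z = 0.57839 and ∂z/∂y = −n_y/n_z = 0.40035.
|∇z| = √(a²+b²) = 0.70343, so dip δ = arctan(0.70343) = 35.12°.
True thickness = vertical thickness × cos δ = 50 × cos 35.12° = 40.9 m.

40.9 m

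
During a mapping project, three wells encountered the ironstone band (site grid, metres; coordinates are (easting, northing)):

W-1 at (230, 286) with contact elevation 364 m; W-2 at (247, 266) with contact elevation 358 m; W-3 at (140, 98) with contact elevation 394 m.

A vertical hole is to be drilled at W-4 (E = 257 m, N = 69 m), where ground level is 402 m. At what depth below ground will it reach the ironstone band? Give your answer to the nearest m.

Two edge vectors: W-1→W-2 = (17, -20, -6), W-1→W-3 = (-90, -188, 30).
Normal n = (W-1→W-2) × (W-1→W-3) = (-1728, 30, -4996).
So ∂z/∂E = −n_x/n_z = −0.34588 and ∂z/∂N = −n_y/n_z = 0.00600.
Intercept c from W-1: 364 + 79.55 − 1.72 = 441.83.
At (257, 69): z_contact = −88.9 + 0.4 + 441.83 = 353.4 m.
Depth below ground = 402 − 353.4 = 49 m.

49 m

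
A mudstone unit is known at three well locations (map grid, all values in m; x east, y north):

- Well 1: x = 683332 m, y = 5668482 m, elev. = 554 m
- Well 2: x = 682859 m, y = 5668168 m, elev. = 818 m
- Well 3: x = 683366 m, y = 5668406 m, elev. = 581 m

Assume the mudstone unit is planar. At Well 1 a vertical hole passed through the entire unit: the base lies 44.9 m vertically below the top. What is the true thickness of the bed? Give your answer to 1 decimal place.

39.7 m

Two edge vectors: Well 1→Well 2 = (-473, -314, 264), Well 1→Well 3 = (34, -76, 27).
Normal n = (Well 1→Well 2) × (Well 1→Well 3) = (11586, 21747, 46624).
So ∂z/∂x = −n_x/n_z = −0.24850 and ∂z/∂y = −n_y/n_z = −0.46643.
|∇z| = √(a²+b²) = 0.52850, so dip δ = arctan(0.52850) = 27.86°.
True thickness = vertical thickness × cos δ = 44.9 × cos 27.86° = 39.7 m.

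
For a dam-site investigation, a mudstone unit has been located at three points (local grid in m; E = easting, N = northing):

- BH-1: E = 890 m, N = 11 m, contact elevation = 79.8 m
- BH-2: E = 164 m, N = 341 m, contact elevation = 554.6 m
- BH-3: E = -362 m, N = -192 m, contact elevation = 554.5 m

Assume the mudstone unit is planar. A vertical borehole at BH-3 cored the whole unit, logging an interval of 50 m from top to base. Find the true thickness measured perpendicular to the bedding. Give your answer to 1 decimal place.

42.2 m

Let the plane be z = a·E + b·N + c.
BH-2−BH-1: −726a + 330b = 474.8;  BH-3−BH-1: −1252a − 203b = 474.7.
Solving gives a = −0.45142, b = 0.44567.
|∇z| = √(a²+b²) = 0.63435, so dip δ = arctan(0.63435) = 32.39°.
True thickness = vertical thickness × cos δ = 50 × cos 32.39° = 42.2 m.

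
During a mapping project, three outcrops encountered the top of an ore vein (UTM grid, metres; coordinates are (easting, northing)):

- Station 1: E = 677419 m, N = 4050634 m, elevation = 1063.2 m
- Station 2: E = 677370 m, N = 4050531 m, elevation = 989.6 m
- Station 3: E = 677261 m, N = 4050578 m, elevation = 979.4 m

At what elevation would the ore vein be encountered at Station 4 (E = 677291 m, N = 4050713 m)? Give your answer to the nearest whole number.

1064 m

Let the plane be z = a·E + b·N + c.
Station 2−Station 1: −49a − 103b = −73.6;  Station 3−Station 1: −158a − 56b = −83.8.
Solving gives a = 0.33331855, b = 0.55599409.
Then c = 1063.2 − a·677419 − b·4050634 = −2476861.67.
At (677291, 4050713): z = 225753.7 + 2252172.5 − 2476861.67 = 1064.5 m.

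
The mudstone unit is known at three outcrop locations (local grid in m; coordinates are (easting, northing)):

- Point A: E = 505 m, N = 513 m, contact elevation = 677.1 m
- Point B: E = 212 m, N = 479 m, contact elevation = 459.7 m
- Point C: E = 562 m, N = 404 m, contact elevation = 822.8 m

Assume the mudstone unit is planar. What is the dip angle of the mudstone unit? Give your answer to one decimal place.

Let the plane be z = a·E + b·N + c.
Point B−Point A: −293a − 34b = −217.4;  Point C−Point A: 57a − 109b = 145.7.
Solving gives a = 0.84577, b = −0.89441.
Gradient magnitude |∇z| = √(a² + b²) = √(0.71532 + 0.79998) = 1.23098.
True dip = arctan(1.23098) = 50.9°, dipping toward NW (azimuth ≈ 317°).

50.9°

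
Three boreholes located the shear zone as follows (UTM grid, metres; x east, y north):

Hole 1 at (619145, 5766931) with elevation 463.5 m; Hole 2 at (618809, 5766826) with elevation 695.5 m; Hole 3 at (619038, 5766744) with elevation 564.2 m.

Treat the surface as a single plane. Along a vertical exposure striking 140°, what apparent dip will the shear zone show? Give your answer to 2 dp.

Two edge vectors: Hole 1→Hole 2 = (-336, -105, 232), Hole 1→Hole 3 = (-107, -187, 100.7).
Normal n = (Hole 1→Hole 2) × (Hole 1→Hole 3) = (32810.5, 9011.2, 51597).
So ∂z/∂x = −n_x/n_z = −0.63590 and ∂z/∂y = −n_y/n_z = −0.17465.
Unit vector along 140° is (sin 140°, cos 140°) = (0.6428, -0.7660).
Slope in that direction = a·(0.6428) + b·(-0.7660) = −0.27496.
Apparent dip = arctan|0.27496| = 15.37° (true dip is 33.4°, so apparent ≤ true as expected).

15.37°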